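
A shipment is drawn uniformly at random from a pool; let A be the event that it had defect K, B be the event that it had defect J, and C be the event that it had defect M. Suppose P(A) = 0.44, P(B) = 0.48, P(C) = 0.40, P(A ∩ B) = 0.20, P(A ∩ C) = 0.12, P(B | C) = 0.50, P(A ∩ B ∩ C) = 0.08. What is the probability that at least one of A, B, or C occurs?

0.88

P(B ∩ C) = P(C)·P(B|C) = 0.40 × 0.50 = 0.20
P(A ∪ B ∪ C) = 0.44 + 0.48 + 0.40 − 0.20 − 0.12 − 0.20 + 0.08 = 0.88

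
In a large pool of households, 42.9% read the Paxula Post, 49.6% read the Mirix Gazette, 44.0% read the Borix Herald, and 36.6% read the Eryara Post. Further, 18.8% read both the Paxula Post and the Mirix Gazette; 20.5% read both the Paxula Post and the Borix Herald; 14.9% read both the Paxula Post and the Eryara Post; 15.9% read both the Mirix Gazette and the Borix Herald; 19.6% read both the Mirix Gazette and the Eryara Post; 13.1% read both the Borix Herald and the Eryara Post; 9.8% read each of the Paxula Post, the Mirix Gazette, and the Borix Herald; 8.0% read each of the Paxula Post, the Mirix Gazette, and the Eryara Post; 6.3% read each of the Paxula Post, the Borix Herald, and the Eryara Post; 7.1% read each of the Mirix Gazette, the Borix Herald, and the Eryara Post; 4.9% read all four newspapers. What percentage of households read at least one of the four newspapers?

96.6%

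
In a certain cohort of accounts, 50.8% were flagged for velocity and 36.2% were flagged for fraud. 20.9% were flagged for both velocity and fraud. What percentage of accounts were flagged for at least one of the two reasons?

66.1%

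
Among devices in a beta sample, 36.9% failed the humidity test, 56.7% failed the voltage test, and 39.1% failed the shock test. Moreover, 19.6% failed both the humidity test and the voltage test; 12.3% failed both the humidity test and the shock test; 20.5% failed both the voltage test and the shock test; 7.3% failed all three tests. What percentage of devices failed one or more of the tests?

87.6%

P(≥1) = 36.9 + 56.7 + 39.1 − 19.6 − 12.3 − 20.5 + 7.3 = 87.6%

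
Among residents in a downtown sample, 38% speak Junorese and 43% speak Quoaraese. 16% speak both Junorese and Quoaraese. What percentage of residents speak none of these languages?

35%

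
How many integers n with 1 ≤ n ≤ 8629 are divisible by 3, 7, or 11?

4146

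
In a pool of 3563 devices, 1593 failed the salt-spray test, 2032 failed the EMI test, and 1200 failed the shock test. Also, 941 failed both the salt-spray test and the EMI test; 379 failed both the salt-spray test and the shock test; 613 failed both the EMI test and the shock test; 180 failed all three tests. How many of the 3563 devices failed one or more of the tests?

Apply inclusion-exclusion:
|union| = 1593 + 2032 + 1200 − 941 − 379 − 613 + 180 = 3072

3072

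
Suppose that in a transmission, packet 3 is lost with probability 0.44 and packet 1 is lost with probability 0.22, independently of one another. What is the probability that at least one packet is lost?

0.5632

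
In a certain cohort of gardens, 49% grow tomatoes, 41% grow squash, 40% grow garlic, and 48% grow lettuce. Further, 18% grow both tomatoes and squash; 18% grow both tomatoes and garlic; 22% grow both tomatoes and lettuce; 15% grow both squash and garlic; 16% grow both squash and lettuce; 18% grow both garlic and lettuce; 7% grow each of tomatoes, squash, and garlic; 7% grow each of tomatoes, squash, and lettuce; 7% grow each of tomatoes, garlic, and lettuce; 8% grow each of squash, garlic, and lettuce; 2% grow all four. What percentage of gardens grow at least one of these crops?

By inclusion–exclusion:
P(union) = 49 + 41 + 40 + 48 − 18 − 18 − 22 − 15 − 16 − 18 + 7 + 7 + 7 + 8 − 2 = 98%

98%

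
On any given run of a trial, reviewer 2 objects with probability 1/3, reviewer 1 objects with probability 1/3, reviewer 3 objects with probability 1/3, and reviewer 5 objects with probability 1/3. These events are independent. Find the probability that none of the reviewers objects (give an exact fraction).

16/81

P(none) = (1 − 1/3) × (1 − 1/3) × (1 − 1/3) × (1 − 1/3) = 2/3 × 2/3 × 2/3 × 2/3 = 16/81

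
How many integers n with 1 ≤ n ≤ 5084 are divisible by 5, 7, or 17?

1803

Apply inclusion-exclusion:
1016 + 726 + 299 − 145 − 59 − 42 + 8 = 1803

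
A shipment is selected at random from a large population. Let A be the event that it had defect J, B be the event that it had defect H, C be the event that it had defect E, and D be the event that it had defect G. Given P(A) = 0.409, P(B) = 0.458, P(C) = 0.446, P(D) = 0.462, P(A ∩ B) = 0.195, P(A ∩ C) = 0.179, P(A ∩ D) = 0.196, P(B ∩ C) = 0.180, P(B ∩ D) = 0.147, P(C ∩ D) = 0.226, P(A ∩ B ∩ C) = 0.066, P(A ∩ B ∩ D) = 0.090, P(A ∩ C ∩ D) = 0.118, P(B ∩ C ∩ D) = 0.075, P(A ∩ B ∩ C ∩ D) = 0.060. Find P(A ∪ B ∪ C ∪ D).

P(A ∪ B ∪ C ∪ D) = 0.409 + 0.458 + 0.446 + 0.462 − 0.195 − 0.179 − 0.196 − 0.180 − 0.147 − 0.226 + 0.066 + 0.090 + 0.118 + 0.075 − 0.060 = 0.941

0.941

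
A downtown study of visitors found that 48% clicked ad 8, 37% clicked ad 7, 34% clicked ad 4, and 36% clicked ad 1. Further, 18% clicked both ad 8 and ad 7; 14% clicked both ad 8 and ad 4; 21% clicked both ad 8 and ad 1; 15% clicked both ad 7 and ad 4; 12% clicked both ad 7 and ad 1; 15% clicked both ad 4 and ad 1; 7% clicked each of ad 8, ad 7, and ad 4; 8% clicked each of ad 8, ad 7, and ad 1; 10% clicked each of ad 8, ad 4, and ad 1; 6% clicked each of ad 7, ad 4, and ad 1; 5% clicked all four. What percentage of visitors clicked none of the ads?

Inclusion–exclusion gives
P(at least one) = 48 + 37 + 34 + 36 − 18 − 14 − 21 − 15 − 12 − 15 + 7 + 8 + 10 + 6 − 5 = 86%
P(none) = 100% − 86% = 14%

14%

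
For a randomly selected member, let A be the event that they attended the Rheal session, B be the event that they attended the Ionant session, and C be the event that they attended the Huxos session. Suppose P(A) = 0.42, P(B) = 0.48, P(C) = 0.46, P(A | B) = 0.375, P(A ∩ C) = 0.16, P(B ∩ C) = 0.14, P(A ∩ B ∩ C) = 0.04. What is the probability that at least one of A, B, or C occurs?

0.92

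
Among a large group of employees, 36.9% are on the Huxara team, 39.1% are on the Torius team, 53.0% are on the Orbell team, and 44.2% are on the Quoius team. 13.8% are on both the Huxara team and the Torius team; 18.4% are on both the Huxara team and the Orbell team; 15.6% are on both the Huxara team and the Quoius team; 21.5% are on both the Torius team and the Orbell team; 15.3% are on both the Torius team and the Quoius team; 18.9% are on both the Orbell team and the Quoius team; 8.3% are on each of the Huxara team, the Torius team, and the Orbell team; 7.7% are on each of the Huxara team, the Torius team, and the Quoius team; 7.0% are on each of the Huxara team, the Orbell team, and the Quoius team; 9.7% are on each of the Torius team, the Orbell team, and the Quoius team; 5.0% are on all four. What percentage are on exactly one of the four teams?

44.3%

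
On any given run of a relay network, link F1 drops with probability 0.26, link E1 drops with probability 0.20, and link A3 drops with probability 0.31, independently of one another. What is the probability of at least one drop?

0.59152

Since the events are independent, P(none) is the product of the individual non-occurrence probabilities.
P(none) = (1 − 0.26) × (1 − 0.20) × (1 − 0.31) = 0.74 × 0.80 × 0.69 = 0.40848
P(at least one) = 1 − 0.40848 = 0.59152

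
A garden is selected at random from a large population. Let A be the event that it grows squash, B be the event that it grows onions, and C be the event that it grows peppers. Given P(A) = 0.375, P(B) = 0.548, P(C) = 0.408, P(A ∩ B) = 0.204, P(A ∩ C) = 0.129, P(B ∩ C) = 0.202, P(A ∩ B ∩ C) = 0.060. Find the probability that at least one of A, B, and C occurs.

0.856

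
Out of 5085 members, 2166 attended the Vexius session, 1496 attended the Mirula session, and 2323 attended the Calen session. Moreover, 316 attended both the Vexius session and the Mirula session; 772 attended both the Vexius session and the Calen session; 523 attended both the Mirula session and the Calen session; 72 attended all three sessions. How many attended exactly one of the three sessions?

|exactly one| = 2166 + 1496 + 2323 − 2·316 − 2·772 − 2·523 + 3·72 = 2979

2979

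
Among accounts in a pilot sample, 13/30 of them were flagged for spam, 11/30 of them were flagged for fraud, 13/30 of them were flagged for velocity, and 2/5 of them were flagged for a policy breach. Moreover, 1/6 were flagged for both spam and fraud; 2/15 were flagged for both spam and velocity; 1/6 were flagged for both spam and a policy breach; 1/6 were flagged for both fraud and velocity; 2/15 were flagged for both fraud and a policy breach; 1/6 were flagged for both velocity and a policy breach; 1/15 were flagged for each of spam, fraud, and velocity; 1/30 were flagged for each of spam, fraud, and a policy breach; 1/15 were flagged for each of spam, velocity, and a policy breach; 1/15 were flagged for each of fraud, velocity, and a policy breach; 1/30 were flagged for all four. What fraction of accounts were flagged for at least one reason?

P(union) = 13/30 + 11/30 + 13/30 + 2/5 − 1/6 − 2/15 − 1/6 − 1/6 − 2/15 − 1/6 + 1/15 + 1/30 + 1/15 + 1/15 − 1/30 = 9/10

9/10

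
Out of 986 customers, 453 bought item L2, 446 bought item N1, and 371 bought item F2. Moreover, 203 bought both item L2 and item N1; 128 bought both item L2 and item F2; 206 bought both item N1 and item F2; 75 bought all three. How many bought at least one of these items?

Apply inclusion-exclusion:
|at least one| = 453 + 446 + 371 − 203 − 128 − 206 + 75 = 808

808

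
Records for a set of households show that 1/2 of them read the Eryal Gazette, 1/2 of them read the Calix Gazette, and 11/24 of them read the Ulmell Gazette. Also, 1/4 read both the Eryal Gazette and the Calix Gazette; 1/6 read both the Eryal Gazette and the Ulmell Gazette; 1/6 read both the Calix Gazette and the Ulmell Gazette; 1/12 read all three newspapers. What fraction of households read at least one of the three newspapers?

23/24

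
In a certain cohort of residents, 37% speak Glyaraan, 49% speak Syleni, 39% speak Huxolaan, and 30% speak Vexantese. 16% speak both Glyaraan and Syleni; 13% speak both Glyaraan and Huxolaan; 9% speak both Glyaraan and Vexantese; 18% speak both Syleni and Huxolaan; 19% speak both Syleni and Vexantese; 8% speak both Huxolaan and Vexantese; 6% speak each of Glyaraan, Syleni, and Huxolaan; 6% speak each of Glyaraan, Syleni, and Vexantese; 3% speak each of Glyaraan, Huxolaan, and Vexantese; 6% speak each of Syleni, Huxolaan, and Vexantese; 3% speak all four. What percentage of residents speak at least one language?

P(≥1) = 37 + 49 + 39 + 30 − 16 − 13 − 9 − 18 − 19 − 8 + 6 + 6 + 3 + 6 − 3 = 90%

90%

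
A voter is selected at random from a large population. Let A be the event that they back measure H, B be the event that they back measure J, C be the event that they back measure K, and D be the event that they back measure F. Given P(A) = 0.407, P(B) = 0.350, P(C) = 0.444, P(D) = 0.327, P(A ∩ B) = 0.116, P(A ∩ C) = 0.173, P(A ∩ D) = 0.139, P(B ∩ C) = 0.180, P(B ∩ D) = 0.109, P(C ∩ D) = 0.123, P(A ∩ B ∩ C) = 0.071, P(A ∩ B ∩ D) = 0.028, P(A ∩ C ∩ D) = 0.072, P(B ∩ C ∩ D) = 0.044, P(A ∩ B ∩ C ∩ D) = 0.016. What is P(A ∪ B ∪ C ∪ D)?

Using inclusion–exclusion:
P(A ∪ B ∪ C ∪ D) = 0.407 + 0.350 + 0.444 + 0.327 − 0.116 − 0.173 − 0.139 − 0.180 − 0.109 − 0.123 + 0.071 + 0.028 + 0.072 + 0.044 − 0.016 = 0.887

0.887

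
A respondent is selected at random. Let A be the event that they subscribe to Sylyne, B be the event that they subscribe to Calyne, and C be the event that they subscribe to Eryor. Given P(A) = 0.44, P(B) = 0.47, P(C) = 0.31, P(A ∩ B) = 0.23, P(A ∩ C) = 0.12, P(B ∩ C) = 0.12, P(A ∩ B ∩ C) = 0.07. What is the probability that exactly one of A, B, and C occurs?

0.49

P(exactly one) = 0.44 + 0.47 + 0.31 − 2·0.23 − 2·0.12 − 2·0.12 + 3·0.07 = 0.49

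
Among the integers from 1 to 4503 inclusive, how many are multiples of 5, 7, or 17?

1597

900 + 643 + 264 − 128 − 52 − 37 + 7 = 1597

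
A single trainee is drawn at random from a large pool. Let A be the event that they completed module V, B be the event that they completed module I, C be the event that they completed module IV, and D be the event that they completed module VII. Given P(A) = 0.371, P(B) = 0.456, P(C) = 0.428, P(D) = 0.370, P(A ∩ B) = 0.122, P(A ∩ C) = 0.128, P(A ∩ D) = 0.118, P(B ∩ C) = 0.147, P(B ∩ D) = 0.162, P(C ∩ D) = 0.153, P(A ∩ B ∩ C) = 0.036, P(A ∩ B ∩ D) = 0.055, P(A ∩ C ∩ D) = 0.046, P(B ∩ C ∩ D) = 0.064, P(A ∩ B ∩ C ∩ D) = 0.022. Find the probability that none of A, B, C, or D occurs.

By inclusion-exclusion,
P(A ∪ B ∪ C ∪ D) = 0.371 + 0.456 + 0.428 + 0.370 − 0.122 − 0.128 − 0.118 − 0.147 − 0.162 − 0.153 + 0.036 + 0.055 + 0.046 + 0.064 − 0.022 = 0.974
P(none) = 1 − 0.974 = 0.026

0.026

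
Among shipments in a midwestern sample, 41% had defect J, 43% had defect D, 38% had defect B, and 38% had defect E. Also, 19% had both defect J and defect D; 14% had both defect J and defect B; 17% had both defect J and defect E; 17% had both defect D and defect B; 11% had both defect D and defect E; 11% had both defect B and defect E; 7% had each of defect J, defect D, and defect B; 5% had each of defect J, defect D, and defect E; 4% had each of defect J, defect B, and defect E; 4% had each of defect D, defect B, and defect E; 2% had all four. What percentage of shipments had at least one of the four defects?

89%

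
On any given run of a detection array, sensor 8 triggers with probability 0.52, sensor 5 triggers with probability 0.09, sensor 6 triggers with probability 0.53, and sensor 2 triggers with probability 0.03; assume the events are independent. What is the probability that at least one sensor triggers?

0.80086288

P(none) = (1 − 0.52) × (1 − 0.09) × (1 − 0.53) × (1 − 0.03) = 0.48 × 0.91 × 0.47 × 0.97 = 0.19913712
P(at least one) = 1 − 0.19913712 = 0.80086288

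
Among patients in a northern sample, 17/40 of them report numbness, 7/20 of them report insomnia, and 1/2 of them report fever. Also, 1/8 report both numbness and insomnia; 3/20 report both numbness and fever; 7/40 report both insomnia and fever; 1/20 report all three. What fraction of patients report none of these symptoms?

1/8

Apply inclusion-exclusion:
P(≥1) = 17/40 + 7/20 + 1/2 − 1/8 − 3/20 − 7/40 + 1/20 = 7/8
P(none) = 1 − 7/8 = 1/8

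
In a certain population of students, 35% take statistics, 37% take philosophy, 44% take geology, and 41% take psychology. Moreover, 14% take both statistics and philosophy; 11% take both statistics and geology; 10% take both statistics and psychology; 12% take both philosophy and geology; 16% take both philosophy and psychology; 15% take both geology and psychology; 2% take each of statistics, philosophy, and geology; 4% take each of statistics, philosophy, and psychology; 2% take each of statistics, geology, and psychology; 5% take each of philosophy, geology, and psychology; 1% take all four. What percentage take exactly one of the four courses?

36%

By inclusion–exclusion (exactly-one form):
P(exactly one) = 35 + 37 + 44 + 41 − 2·14 − 2·11 − 2·10 − 2·12 − 2·16 − 2·15 + 3·2 + 3·4 + 3·2 + 3·5 − 4·1 = 36%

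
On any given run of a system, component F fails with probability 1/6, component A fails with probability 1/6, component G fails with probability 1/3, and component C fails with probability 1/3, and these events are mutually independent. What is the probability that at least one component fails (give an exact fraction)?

56/81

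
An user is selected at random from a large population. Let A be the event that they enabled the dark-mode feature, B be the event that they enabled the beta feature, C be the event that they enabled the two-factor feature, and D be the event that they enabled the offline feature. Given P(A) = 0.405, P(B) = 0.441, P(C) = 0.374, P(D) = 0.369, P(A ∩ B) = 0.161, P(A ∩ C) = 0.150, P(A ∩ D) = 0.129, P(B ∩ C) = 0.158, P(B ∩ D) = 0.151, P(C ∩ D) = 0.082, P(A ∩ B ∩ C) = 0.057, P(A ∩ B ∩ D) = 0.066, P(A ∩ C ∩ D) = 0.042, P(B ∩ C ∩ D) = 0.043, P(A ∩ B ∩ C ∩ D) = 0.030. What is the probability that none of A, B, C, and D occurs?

By inclusion–exclusion:
P(A ∪ B ∪ C ∪ D) = 0.405 + 0.441 + 0.374 + 0.369 − 0.161 − 0.150 − 0.129 − 0.158 − 0.151 − 0.082 + 0.057 + 0.066 + 0.042 + 0.043 − 0.030 = 0.936
P(none) = 1 − 0.936 = 0.064

0.064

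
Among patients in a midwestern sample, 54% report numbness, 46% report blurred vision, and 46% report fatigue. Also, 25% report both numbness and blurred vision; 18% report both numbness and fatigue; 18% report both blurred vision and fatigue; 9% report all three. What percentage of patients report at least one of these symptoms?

Using inclusion–exclusion:
P(≥1) = 54 + 46 + 46 − 25 − 18 − 18 + 9 = 94%

94%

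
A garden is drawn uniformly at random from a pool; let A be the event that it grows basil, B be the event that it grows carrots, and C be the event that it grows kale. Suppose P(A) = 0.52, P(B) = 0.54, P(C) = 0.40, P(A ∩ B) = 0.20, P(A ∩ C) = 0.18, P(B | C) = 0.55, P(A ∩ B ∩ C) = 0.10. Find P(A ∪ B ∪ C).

0.96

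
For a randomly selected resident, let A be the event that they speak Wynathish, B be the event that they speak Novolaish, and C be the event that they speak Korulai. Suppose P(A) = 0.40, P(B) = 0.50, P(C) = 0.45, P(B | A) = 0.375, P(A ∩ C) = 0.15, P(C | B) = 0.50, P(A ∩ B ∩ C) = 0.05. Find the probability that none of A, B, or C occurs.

0.15

P(A ∩ B) = P(A)·P(B|A) = 0.40 × 0.375 = 0.15
P(B ∩ C) = P(B)·P(C|B) = 0.50 × 0.50 = 0.25
P(A ∪ B ∪ C) = 0.40 + 0.50 + 0.45 − 0.15 − 0.15 − 0.25 + 0.05 = 0.85
P(none) = 1 − 0.85 = 0.15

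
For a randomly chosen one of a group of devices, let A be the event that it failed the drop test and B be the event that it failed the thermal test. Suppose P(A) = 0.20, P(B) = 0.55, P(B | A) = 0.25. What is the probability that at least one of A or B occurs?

0.70

P(A ∩ B) = P(A)·P(B|A) = 0.20 × 0.25 = 0.05
Using inclusion–exclusion:
P(A ∪ B) = 0.20 + 0.55 − 0.05 = 0.70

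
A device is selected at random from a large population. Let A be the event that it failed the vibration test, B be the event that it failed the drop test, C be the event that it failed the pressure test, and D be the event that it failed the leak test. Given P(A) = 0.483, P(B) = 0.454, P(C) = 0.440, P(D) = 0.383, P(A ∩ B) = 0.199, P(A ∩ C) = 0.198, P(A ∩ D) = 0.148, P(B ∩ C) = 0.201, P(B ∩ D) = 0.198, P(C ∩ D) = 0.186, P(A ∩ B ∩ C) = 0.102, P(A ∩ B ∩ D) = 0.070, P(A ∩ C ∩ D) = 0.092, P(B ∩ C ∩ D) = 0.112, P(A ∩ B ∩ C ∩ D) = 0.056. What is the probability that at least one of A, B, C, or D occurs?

Using inclusion–exclusion:
P(A ∪ B ∪ C ∪ D) = 0.483 + 0.454 + 0.440 + 0.383 − 0.199 − 0.198 − 0.148 − 0.201 − 0.198 − 0.186 + 0.102 + 0.070 + 0.092 + 0.112 − 0.056 = 0.950

0.950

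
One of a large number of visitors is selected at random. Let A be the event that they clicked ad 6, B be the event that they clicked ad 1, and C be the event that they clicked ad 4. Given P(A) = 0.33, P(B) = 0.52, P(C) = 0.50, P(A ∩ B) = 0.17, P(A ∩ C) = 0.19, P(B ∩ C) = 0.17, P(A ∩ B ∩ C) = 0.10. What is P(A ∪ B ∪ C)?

0.92

Inclusion–exclusion gives
P(A ∪ B ∪ C) = 0.33 + 0.52 + 0.50 − 0.17 − 0.19 − 0.17 + 0.10 = 0.92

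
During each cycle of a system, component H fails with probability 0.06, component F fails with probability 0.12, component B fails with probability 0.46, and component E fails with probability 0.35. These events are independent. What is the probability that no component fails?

0.2903472

Independence gives P(none) = ∏(1 − pᵢ).
P(none) = (1 − 0.06) × (1 − 0.12) × (1 − 0.46) × (1 − 0.35) = 0.94 × 0.88 × 0.54 × 0.65 = 0.2903472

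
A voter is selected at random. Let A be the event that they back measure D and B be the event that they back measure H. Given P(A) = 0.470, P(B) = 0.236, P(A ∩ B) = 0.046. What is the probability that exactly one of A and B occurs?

By inclusion–exclusion (exactly-one form):
P(exactly one) = 0.470 + 0.236 − 2·0.046 = 0.614

0.614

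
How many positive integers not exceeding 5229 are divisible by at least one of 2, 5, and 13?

⌊5229/2⌋ + ⌊5229/5⌋ + ⌊5229/13⌋ − ⌊5229/10⌋ − ⌊5229/26⌋ − ⌊5229/65⌋ + ⌊5229/130⌋ = 2614 + 1045 + 402 − 522 − 201 − 80 + 40 = 3298

3298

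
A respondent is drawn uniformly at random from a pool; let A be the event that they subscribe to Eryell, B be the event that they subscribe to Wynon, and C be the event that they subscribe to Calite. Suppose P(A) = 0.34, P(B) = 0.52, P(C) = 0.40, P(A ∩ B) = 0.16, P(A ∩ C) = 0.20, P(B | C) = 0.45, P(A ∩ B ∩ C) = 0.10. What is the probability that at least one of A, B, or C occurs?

0.82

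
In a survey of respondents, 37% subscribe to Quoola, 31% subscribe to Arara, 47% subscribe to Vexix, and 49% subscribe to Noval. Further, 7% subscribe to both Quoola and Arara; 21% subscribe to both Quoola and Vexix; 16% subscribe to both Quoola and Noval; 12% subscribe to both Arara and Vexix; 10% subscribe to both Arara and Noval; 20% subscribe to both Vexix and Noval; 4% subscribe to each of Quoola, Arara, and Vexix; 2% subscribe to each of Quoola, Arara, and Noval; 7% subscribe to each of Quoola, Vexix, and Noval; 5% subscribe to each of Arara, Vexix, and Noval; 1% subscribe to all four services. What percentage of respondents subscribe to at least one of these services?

95%

P(at least one) = 37 + 31 + 47 + 49 − 7 − 21 − 16 − 12 − 10 − 20 + 4 + 2 + 7 + 5 − 1 = 95%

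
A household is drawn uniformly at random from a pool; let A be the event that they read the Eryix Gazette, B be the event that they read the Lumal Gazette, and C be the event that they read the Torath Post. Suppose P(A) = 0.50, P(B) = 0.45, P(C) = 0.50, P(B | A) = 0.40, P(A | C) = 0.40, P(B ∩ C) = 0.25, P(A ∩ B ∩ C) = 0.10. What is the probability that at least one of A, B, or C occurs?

0.90

P(A ∩ B) = P(A)·P(B|A) = 0.50 × 0.40 = 0.20
P(A ∩ C) = P(C)·P(A|C) = 0.50 × 0.40 = 0.20
Using inclusion–exclusion:
P(A ∪ B ∪ C) = 0.50 + 0.45 + 0.50 − 0.20 − 0.20 − 0.25 + 0.10 = 0.90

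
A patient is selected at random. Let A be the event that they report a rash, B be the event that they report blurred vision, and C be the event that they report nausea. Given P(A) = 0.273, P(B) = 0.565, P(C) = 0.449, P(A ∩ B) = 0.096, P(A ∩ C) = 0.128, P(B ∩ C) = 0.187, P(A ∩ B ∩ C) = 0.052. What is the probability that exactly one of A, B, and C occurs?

Using the inclusion–exclusion count for exactly one event:
P(exactly one) = 0.273 + 0.565 + 0.449 − 2·0.096 − 2·0.128 − 2·0.187 + 3·0.052 = 0.621

0.621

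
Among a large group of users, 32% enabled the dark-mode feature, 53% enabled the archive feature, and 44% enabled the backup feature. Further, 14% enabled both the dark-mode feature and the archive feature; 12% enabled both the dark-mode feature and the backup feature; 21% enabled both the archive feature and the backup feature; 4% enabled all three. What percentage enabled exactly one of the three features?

By inclusion–exclusion (exactly-one form):
P(exactly one) = 32 + 53 + 44 − 2·14 − 2·12 − 2·21 + 3·4 = 47%

47%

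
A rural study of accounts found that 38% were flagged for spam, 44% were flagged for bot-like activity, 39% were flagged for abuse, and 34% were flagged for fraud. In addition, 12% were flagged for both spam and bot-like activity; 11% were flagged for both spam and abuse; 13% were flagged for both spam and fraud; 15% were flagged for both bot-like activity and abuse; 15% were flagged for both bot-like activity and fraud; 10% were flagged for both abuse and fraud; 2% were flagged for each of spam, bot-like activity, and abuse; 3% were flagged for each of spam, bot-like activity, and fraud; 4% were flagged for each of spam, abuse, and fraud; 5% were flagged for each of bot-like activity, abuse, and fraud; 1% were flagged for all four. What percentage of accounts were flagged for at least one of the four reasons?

92%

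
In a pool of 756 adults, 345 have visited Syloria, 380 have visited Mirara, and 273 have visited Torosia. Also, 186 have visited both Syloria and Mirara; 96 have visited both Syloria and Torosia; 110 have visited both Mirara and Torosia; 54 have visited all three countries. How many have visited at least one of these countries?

660

Apply inclusion-exclusion:
N(≥1) = 345 + 380 + 273 − 186 − 96 − 110 + 54 = 660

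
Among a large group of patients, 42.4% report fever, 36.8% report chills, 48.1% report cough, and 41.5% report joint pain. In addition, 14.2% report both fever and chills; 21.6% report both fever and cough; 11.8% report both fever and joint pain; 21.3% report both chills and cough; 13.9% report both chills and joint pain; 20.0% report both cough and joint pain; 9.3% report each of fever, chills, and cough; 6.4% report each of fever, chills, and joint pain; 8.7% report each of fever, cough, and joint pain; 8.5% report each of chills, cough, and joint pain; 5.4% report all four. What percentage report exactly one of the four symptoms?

40.3%

Using the inclusion–exclusion count for exactly one event:
P(exactly one) = 42.4 + 36.8 + 48.1 + 41.5 − 2·14.2 − 2·21.6 − 2·11.8 − 2·21.3 − 2·13.9 − 2·20.0 + 3·9.3 + 3·6.4 + 3·8.7 + 3·8.5 − 4·5.4 = 40.3%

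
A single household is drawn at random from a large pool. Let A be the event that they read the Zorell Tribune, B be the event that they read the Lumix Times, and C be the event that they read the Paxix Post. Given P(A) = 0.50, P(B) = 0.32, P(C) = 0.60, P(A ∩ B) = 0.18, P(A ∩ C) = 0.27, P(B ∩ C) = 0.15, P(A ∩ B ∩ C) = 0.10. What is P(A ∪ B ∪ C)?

0.92

By inclusion-exclusion,
P(A ∪ B ∪ C) = 0.50 + 0.32 + 0.60 − 0.18 − 0.27 − 0.15 + 0.10 = 0.92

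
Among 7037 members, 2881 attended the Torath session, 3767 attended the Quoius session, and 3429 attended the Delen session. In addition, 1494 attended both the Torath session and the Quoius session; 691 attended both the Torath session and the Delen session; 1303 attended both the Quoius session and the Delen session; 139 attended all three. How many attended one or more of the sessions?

N(≥1) = 2881 + 3767 + 3429 − 1494 − 691 − 1303 + 139 = 6728

6728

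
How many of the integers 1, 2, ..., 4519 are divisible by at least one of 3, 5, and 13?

2294

By inclusion–exclusion:
1506 + 903 + 347 − 301 − 115 − 69 + 23 = 2294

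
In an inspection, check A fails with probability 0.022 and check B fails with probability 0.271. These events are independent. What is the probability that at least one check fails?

Independence gives P(none) = ∏(1 − pᵢ).
P(none) = (1 − 0.022) × (1 − 0.271) = 0.978 × 0.729 = 0.712962
P(at least one) = 1 − 0.712962 = 0.287038

0.287038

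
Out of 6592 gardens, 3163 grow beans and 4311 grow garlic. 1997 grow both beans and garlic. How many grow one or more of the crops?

By inclusion–exclusion:
|union| = 3163 + 4311 − 1997 = 5477

5477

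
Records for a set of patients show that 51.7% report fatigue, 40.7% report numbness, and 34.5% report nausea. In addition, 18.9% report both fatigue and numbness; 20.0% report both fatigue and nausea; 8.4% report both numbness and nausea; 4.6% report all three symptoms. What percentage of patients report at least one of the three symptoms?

P(≥1) = 51.7 + 40.7 + 34.5 − 18.9 − 20.0 − 8.4 + 4.6 = 84.2%

84.2%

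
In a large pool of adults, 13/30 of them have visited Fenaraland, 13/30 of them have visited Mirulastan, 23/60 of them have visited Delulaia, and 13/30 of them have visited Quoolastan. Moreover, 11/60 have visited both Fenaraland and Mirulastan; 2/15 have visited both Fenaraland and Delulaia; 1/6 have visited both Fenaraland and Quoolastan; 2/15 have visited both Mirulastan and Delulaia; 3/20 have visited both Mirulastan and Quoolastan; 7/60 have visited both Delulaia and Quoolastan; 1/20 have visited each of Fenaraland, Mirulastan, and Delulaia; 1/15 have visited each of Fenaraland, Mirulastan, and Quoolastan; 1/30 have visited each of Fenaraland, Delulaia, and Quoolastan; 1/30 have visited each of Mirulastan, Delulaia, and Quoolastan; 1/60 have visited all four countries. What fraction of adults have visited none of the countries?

By inclusion-exclusion,
P(≥1) = 13/30 + 13/30 + 23/60 + 13/30 − 11/60 − 2/15 − 1/6 − 2/15 − 3/20 − 7/60 + 1/20 + 1/15 + 1/30 + 1/30 − 1/60 = 29/30
P(none) = 1 − 29/30 = 1/30

1/30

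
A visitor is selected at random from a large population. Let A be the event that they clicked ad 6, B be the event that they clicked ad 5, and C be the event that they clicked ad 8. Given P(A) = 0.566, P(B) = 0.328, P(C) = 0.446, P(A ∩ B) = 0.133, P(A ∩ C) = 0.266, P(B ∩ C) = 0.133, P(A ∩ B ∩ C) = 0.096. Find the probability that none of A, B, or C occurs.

0.096

By inclusion–exclusion:
P(A ∪ B ∪ C) = 0.566 + 0.328 + 0.446 − 0.133 − 0.266 − 0.133 + 0.096 = 0.904
P(none) = 1 − 0.904 = 0.096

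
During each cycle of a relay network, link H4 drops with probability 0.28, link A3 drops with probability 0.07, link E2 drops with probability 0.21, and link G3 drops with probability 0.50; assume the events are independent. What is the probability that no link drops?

0.264492

Since the events are independent, P(none) is the product of the individual non-occurrence probabilities.
P(none) = (1 − 0.28) × (1 − 0.07) × (1 − 0.21) × (1 − 0.50) = 0.72 × 0.93 × 0.79 × 0.50 = 0.264492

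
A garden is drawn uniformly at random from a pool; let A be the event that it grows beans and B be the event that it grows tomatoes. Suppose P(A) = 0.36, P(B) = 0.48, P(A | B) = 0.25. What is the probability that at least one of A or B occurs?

P(A ∩ B) = P(B)·P(A|B) = 0.48 × 0.25 = 0.12
By inclusion–exclusion:
P(A ∪ B) = 0.36 + 0.48 − 0.12 = 0.72

0.72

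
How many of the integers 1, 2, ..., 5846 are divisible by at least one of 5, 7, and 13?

By inclusion-exclusion,
1169 + 835 + 449 − 167 − 89 − 64 + 12 = 2145

2145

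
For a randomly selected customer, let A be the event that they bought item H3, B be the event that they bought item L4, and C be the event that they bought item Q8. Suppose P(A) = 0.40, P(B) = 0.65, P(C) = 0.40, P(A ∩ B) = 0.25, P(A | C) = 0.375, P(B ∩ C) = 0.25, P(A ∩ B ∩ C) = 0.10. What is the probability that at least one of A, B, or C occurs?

0.90

P(A ∩ C) = P(C)·P(A|C) = 0.40 × 0.375 = 0.15
By inclusion–exclusion:
P(A ∪ B ∪ C) = 0.40 + 0.65 + 0.40 − 0.25 − 0.15 − 0.25 + 0.10 = 0.90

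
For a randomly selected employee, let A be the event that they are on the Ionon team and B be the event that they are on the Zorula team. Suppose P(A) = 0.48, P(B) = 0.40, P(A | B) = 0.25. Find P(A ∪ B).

P(A ∩ B) = P(B)·P(A|B) = 0.40 × 0.25 = 0.10
By inclusion-exclusion,
P(A ∪ B) = 0.48 + 0.40 − 0.10 = 0.78

0.78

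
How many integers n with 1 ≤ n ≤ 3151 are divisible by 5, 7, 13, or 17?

1273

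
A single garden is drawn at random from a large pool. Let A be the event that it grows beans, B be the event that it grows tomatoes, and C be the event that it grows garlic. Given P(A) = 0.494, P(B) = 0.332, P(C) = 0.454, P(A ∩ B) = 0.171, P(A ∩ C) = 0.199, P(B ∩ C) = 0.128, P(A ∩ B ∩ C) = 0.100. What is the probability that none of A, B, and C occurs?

0.118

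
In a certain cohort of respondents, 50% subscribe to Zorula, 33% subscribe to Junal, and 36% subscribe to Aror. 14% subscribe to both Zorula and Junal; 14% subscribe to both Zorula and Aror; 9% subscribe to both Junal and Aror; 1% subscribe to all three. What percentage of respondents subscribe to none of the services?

P(union) = 50 + 33 + 36 − 14 − 14 − 9 + 1 = 83%
P(none) = 100% − 83% = 17%

17%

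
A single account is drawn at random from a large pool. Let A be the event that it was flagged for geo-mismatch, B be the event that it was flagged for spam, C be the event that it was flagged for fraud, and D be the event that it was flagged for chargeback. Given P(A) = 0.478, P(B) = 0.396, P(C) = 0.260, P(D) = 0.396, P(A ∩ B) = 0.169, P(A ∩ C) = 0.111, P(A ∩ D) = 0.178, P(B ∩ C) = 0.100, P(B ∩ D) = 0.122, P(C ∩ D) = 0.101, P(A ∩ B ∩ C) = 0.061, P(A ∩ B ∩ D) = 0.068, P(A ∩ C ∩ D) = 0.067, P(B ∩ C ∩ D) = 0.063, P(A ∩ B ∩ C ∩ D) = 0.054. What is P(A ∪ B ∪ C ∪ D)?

By inclusion–exclusion:
P(A ∪ B ∪ C ∪ D) = 0.478 + 0.396 + 0.260 + 0.396 − 0.169 − 0.111 − 0.178 − 0.100 − 0.122 − 0.101 + 0.061 + 0.068 + 0.067 + 0.063 − 0.054 = 0.954

0.954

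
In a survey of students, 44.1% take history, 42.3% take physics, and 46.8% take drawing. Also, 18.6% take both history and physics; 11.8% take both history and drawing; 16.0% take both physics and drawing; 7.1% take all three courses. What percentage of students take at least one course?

93.9%

Using inclusion–exclusion:
P(at least one) = 44.1 + 42.3 + 46.8 − 18.6 − 11.8 − 16.0 + 7.1 = 93.9%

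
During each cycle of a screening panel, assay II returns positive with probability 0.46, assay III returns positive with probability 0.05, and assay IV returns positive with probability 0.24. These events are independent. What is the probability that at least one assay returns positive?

Since the events are independent, P(none) is the product of the individual non-occurrence probabilities.
P(none) = (1 − 0.46) × (1 − 0.05) × (1 − 0.24) = 0.54 × 0.95 × 0.76 = 0.38988
P(at least one) = 1 − 0.38988 = 0.61012

0.61012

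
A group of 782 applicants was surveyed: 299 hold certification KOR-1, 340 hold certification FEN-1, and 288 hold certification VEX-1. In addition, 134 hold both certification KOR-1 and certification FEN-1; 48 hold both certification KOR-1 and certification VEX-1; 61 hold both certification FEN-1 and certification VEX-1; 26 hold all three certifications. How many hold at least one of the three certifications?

N(≥1) = 299 + 340 + 288 − 134 − 48 − 61 + 26 = 710

710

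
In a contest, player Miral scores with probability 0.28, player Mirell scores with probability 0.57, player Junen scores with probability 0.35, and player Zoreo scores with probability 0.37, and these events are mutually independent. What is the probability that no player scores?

Independence gives P(none) = ∏(1 − pᵢ).
P(none) = (1 − 0.28) × (1 − 0.57) × (1 − 0.35) × (1 − 0.37) = 0.72 × 0.43 × 0.65 × 0.63 = 0.1267812

0.1267812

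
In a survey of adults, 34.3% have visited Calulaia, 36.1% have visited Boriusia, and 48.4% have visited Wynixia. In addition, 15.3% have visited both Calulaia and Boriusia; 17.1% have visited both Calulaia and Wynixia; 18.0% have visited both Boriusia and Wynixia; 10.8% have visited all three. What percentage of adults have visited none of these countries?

20.8%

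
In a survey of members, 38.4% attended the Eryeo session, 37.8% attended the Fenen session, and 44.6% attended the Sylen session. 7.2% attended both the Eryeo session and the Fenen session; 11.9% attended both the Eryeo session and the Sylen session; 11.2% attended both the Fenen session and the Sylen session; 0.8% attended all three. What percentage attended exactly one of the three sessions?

By inclusion–exclusion (exactly-one form):
P(exactly one) = 38.4 + 37.8 + 44.6 − 2·7.2 − 2·11.9 − 2·11.2 + 3·0.8 = 62.6%

62.6%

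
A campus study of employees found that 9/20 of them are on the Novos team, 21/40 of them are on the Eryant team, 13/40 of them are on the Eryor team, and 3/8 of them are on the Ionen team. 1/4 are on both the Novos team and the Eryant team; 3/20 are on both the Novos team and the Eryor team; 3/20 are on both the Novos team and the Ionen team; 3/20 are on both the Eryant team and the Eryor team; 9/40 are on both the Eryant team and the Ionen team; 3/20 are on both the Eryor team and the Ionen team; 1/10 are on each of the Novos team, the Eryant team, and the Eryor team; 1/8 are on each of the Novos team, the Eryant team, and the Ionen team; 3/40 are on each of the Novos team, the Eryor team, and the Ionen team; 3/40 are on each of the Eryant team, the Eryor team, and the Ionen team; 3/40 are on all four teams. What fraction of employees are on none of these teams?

1/10

P(≥1) = 9/20 + 21/40 + 13/40 + 3/8 − 1/4 − 3/20 − 3/20 − 3/20 − 9/40 − 3/20 + 1/10 + 1/8 + 3/40 + 3/40 − 3/40 = 9/10
P(none) = 1 − 9/10 = 1/10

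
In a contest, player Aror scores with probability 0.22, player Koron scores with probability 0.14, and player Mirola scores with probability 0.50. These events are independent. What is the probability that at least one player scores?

0.6646

P(none) = (1 − 0.22) × (1 − 0.14) × (1 − 0.50) = 0.78 × 0.86 × 0.50 = 0.3354
P(at least one) = 1 − 0.3354 = 0.6646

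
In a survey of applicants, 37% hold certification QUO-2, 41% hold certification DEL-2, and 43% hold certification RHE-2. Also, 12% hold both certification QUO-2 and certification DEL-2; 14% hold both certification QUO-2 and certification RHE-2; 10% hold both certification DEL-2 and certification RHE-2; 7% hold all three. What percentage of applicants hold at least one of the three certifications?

By inclusion–exclusion:
P(at least one) = 37 + 41 + 43 − 12 − 14 − 10 + 7 = 92%

92%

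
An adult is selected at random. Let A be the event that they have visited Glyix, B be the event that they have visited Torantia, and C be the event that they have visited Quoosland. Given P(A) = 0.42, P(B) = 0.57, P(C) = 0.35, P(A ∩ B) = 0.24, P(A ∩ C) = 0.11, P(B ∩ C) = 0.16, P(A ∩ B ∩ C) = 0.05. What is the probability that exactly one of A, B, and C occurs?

0.47

P(exactly one) = 0.42 + 0.57 + 0.35 − 2·0.24 − 2·0.11 − 2·0.16 + 3·0.05 = 0.47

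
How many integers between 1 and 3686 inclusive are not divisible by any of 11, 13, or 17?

2911

Apply inclusion-exclusion:
335 + 283 + 216 − 25 − 19 − 16 + 1 = 775
3686 − 775 = 2911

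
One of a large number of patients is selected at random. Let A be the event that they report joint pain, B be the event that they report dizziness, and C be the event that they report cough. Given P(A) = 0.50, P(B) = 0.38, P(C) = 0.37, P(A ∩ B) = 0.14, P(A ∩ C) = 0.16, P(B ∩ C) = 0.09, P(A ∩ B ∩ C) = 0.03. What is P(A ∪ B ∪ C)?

Apply inclusion-exclusion:
P(A ∪ B ∪ C) = 0.50 + 0.38 + 0.37 − 0.14 − 0.16 − 0.09 + 0.03 = 0.89

0.89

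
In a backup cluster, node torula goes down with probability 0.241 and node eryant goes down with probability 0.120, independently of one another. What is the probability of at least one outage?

P(none) = (1 − 0.241) × (1 − 0.120) = 0.759 × 0.880 = 0.66792
P(at least one) = 1 − 0.66792 = 0.33208

0.33208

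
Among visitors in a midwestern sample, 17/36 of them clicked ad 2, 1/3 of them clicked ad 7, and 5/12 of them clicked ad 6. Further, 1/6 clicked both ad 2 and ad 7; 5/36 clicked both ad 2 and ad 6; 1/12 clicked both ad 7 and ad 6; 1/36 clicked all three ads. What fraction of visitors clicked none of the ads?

P(union) = 17/36 + 1/3 + 5/12 − 1/6 − 5/36 − 1/12 + 1/36 = 31/36
P(none) = 1 − 31/36 = 5/36

5/36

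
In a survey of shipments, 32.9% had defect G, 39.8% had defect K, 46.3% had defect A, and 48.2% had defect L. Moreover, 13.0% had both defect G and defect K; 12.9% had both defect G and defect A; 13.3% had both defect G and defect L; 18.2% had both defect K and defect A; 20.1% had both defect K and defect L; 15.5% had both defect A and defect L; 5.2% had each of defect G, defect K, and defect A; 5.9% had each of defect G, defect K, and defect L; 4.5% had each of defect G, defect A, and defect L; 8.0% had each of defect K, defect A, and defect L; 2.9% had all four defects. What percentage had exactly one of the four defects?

40.4%

Using the inclusion–exclusion count for exactly one event:
P(exactly one) = 32.9 + 39.8 + 46.3 + 48.2 − 2·13.0 − 2·12.9 − 2·13.3 − 2·18.2 − 2·20.1 − 2·15.5 + 3·5.2 + 3·5.9 + 3·4.5 + 3·8.0 − 4·2.9 = 40.4%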